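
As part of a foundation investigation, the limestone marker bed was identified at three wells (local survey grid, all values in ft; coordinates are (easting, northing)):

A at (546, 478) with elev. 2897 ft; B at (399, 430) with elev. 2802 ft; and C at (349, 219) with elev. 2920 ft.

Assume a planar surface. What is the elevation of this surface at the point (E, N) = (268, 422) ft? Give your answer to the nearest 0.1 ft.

2690.5 ft

Let the plane be z = a·E + b·N + c.
B−A: −147a − 48b = −95;  C−A: −197a − 259b = 23.
Solving gives a = 0.89838, b = −0.77213.
Then c = 2897 − a·546 − b·478 = 2775.56.
At (268, 422): z = 240.8 − 325.8 + 2775.56 = 2690.5 ft.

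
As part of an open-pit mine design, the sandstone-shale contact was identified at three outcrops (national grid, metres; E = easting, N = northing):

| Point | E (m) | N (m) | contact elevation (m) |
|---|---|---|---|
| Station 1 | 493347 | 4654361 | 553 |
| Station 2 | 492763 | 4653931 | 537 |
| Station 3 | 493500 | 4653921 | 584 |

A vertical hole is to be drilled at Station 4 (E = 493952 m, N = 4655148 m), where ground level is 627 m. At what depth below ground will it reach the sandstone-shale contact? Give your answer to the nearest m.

74 m

Two edge vectors: Station 1→Station 2 = (-584, -430, -16), Station 1→Station 3 = (153, -440, 31).
Normal n = (Station 1→Station 2) × (Station 1→Station 3) = (-20370, 15656, 322750).
So ∂z/∂E = −n_x/n_z = 0.06311387 and ∂z/∂N = −n_y/n_z = −0.04850813.
Intercept c from Station 1: 553 − 31137.04 + 225774.36 = 195190.33.
At (493952, 4655148): z_contact = 31175.2 − 225812.5 + 195190.33 = 553.0 m.
Depth below ground = 627 − 553.0 = 74 m.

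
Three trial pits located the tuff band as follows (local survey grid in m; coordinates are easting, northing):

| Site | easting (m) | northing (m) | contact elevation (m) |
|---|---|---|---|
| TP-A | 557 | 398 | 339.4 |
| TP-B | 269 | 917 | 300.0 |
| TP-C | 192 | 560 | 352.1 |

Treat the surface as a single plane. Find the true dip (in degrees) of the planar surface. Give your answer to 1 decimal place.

8.8°

Let the plane be z = a·easting + b·northing + c.
TP-B−TP-A: −288a + 519b = −39.4;  TP-C−TP-A: −365a + 162b = 12.7.
Solving gives a = −0.09087, b = −0.12634.
Gradient magnitude |∇z| = √(a² + b²) = √(0.00826 + 0.01596) = 0.15562.
True dip = arctan(0.15562) = 8.8°, dipping toward NE (azimuth ≈ 036°).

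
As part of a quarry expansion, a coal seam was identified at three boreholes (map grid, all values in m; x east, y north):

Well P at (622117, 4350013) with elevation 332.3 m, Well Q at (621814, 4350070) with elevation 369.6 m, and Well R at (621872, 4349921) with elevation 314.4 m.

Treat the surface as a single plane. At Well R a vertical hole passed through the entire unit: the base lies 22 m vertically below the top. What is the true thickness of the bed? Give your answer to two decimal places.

20.75 m

Let the plane be z = a·x + b·y + c.
Well Q−Well P: −303a + 57b = 37.3;  Well R−Well P: −245a − 92b = −17.9.
Solving gives a = −0.05763, b = 0.34804.
|∇z| = √(a²+b²) = 0.35278, so dip δ = arctan(0.35278) = 19.43°.
True thickness = vertical thickness × cos δ = 22 × cos 19.43° = 20.75 m.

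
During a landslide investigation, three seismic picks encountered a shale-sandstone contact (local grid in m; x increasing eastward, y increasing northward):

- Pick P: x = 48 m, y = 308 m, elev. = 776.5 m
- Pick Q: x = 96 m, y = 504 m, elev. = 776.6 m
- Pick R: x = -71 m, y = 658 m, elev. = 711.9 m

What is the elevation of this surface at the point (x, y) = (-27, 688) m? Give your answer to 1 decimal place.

723.5 m

Let the plane be z = a·x + b·y + c.
Pick Q−Pick P: 48a + 196b = 0.1;  Pick R−Pick P: −119a + 350b = −64.6.
Solving gives a = 0.31643, b = −0.07698.
Then c = 776.5 − a·48 − b·308 = 785.02.
At (-27, 688): z = −8.5 − 53.0 + 785.02 = 723.5 m.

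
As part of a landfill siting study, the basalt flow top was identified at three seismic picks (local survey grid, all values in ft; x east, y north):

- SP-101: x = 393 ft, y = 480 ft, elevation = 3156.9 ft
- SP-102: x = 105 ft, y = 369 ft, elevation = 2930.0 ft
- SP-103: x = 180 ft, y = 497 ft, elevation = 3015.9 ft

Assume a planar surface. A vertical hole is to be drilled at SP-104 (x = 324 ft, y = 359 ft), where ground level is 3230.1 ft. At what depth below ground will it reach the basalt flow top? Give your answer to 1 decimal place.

Let the plane be z = a·x + b·y + c.
SP-102−SP-101: −288a − 111b = −226.9;  SP-103−SP-101: −213a + 17b = −141.
Solving gives a = 0.68357, b = 0.27057.
Then c = 3156.9 − a·393 − b·480 = 2758.39.
At (324, 359): z_contact = 221.48 + 97.13 + 2758.39 = 3077.00 ft.
Depth below ground = 3230.1 − 3077.00 = 153.1 ft.

153.1 ft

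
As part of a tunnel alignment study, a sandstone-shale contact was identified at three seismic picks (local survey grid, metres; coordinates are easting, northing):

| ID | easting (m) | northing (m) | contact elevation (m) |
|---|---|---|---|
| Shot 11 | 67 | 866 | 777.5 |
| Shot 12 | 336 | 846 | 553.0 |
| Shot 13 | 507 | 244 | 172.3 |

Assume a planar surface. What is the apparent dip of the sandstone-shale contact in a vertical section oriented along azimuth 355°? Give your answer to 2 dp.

25.29°

Let the plane be z = a·easting + b·northing + c.
Shot 12−Shot 11: 269a − 20b = −224.5;  Shot 13−Shot 11: 440a − 622b = −605.2.
Solving gives a = −0.80455, b = 0.40386.
Unit vector along 355° is (sin 355°, cos 355°) = (-0.0872, 0.9962).
Slope in that direction = a·(-0.0872) + b·(0.9962) = 0.47244.
Apparent dip = arctan|0.47244| = 25.29° (true dip is 42.0°, so apparent ≤ true as expected).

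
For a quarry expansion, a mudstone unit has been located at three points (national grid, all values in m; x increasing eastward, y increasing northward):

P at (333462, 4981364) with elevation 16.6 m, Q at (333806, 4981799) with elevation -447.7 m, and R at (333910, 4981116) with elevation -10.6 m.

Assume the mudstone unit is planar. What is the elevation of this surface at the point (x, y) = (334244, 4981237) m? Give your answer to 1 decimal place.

-247.7 m

Two edge vectors: P→Q = (344, 435, -464.3), P→R = (448, -248, -27.2).
Normal n = (P→Q) × (P→R) = (-126978.4, -198649.6, -280192).
So ∂z/∂x = −n_x/n_z = −0.453183531 and ∂z/∂y = −n_y/n_z = −0.708976702.
Intercept c from P: 16.6 + 151119.49 + 3531671.02 = 3682807.11.
At (334244, 4981237): z = −151473.9 − 3531581.0 + 3682807.11 = -247.7 m.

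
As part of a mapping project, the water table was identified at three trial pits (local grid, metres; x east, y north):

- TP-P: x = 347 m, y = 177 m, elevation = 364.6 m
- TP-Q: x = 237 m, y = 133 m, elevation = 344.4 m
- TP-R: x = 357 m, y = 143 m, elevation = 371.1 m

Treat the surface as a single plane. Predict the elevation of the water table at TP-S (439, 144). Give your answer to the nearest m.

390 m

Let the plane be z = a·x + b·y + c.
TP-Q−TP-P: −110a − 44b = −20.2;  TP-R−TP-P: 10a − 34b = 6.5.
Solving gives a = 0.23273, b = −0.12273.
Then c = 364.6 − a·347 − b·177 = 305.57.
At (439, 144): z = 102.2 − 17.7 + 305.57 = 390.1 m.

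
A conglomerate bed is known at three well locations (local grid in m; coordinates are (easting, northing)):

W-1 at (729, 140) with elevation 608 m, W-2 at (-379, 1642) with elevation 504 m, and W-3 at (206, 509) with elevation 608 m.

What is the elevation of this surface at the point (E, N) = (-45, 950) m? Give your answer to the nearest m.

Let the plane be z = a·E + b·N + c.
W-2−W-1: −1108a + 1502b = −104;  W-3−W-1: −523a + 369b = 0.
Solving gives a = −0.10188, b = −0.14439.
Then c = 608 − a·729 − b·140 = 702.48.
At (-45, 950): z = 4.6 − 137.2 + 702.48 = 569.9 m.

570 m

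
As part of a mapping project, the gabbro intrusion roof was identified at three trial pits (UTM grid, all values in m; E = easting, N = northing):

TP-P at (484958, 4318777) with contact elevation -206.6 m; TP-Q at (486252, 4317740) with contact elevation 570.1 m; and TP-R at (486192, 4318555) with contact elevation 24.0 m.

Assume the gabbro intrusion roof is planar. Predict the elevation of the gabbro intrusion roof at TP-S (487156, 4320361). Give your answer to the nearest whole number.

Let the plane be z = a·E + b·N + c.
TP-Q−TP-P: 1294a − 1037b = 776.7;  TP-R−TP-P: 1234a − 222b = 230.6.
Solving gives a = 0.06721632, b = −0.66511291.
Then c = -206.6 − a·484958 − b·4318777 = 2839670.64.
At (487156, 4320361): z = 32744.8 − 2873527.9 + 2839670.64 = -1112.4 m.

-1112 m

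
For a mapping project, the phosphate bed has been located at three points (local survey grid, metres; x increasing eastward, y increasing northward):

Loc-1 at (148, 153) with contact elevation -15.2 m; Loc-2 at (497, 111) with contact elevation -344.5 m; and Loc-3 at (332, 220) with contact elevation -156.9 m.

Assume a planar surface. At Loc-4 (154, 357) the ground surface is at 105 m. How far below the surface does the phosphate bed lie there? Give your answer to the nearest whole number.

53 m

Two edge vectors: Loc-1→Loc-2 = (349, -42, -329.3), Loc-1→Loc-3 = (184, 67, -141.7).
Normal n = (Loc-1→Loc-2) × (Loc-1→Loc-3) = (28014.5, -11137.9, 31111).
So ∂z/∂x = −n_x/n_z = −0.90047 and ∂z/∂y = −n_y/n_z = 0.35801.
Intercept c from Loc-1: -15.2 + 133.27 − 54.77 = 63.29.
At (154, 357): z_contact = −138.7 + 127.8 + 63.29 = 52.4 m.
Depth below ground = 105 − 52.4 = 53 m.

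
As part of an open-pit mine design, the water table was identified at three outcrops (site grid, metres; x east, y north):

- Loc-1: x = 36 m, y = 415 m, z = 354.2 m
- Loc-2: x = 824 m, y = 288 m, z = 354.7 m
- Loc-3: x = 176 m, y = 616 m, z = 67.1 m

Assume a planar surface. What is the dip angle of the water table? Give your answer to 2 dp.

Two edge vectors: Loc-1→Loc-2 = (788, -127, 0.5), Loc-1→Loc-3 = (140, 201, -287.1).
Normal n = (Loc-1→Loc-2) × (Loc-1→Loc-3) = (36361.2, 226304.8, 176168).
So ∂z/∂x = −n_x/n_z = −0.20640 and ∂z/∂y = −n_y/n_z = −1.28460.
Gradient magnitude |∇z| = √(a² + b²) = √(0.04260 + 1.65019) = 1.30107.
True dip = arctan(1.30107) = 52.45°, dipping toward N (azimuth ≈ 009°).

52.45°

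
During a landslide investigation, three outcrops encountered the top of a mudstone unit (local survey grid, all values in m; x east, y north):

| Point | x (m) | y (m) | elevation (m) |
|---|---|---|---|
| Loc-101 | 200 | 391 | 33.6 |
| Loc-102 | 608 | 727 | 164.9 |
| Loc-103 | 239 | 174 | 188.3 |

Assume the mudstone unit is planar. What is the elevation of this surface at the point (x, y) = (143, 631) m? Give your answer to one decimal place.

-148.5 m

Let the plane be z = a·x + b·y + c.
Loc-102−Loc-101: 408a + 336b = 131.3;  Loc-103−Loc-101: 39a − 217b = 154.7.
Solving gives a = 0.79173, b = −0.57061.
Then c = 33.6 − a·200 − b·391 = 98.36.
At (143, 631): z = 113.2 − 360.1 + 98.36 = -148.5 m.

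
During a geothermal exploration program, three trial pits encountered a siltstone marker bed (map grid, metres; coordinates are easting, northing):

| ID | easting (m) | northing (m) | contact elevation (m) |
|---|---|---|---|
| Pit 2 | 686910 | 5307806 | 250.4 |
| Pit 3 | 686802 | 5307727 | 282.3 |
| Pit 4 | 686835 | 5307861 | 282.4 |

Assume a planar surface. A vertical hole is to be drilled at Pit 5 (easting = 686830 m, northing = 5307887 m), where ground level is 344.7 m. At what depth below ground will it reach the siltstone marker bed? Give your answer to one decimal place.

58.2 m

Let the plane be z = a·easting + b·northing + c.
Pit 3−Pit 2: −108a − 79b = 31.9;  Pit 4−Pit 2: −75a + 55b = 32.
Solving gives a = −0.360935525, b = 0.089633375.
Then c = 250.4 − a·686910 − b·5307806 = −227575.95.
At (686830, 5307887): z_contact = −247901.35 + 475763.83 − 227575.95 = 286.54 m.
Depth below ground = 344.7 − 286.54 = 58.2 m.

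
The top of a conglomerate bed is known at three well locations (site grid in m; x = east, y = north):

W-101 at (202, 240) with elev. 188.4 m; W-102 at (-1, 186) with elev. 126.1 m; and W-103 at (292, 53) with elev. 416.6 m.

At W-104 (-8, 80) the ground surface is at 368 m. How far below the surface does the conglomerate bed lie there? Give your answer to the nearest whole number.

145 m

Let the plane be z = a·x + b·y + c.
W-102−W-101: −203a − 54b = −62.3;  W-103−W-101: 90a − 187b = 228.2.
Solving gives a = 0.55984, b = −0.95088.
Then c = 188.4 − a·202 − b·240 = 303.52.
At (-8, 80): z_contact = −4.5 − 76.1 + 303.52 = 223.0 m.
Depth below ground = 368 − 223.0 = 145 m.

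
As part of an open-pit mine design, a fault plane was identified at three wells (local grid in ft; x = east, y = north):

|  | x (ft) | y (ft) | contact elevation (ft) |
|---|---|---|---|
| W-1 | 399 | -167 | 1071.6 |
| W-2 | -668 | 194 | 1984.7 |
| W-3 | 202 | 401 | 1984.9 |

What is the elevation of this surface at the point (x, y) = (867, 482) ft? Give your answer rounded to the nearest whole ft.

1870 ft

Two edge vectors: W-1→W-2 = (-1067, 361, 913.1), W-1→W-3 = (-197, 568, 913.3).
Normal n = (W-1→W-2) × (W-1→W-3) = (-188939.5, 794610.4, -534939).
So ∂z/∂x = −n_x/n_z = −0.35320 and ∂z/∂y = −n_y/n_z = 1.48542.
Intercept c from W-1: 1071.6 + 140.93 + 248.07 = 1460.59.
At (867, 482): z = −306.2 + 716.0 + 1460.59 = 1870.3 ft.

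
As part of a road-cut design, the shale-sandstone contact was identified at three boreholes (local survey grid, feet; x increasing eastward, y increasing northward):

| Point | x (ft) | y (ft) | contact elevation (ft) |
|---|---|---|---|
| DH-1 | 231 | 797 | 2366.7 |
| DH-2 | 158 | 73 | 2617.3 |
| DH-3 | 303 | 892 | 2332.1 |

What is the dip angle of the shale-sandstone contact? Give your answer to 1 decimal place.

Let the plane be z = a·x + b·y + c.
DH-2−DH-1: −73a − 724b = 250.6;  DH-3−DH-1: 72a + 95b = −34.6.
Solving gives a = −0.02751, b = −0.34336.
Gradient magnitude |∇z| = √(a² + b²) = √(0.00076 + 0.11790) = 0.34446.
True dip = arctan(0.34446) = 19.0°, dipping toward N (azimuth ≈ 005°).

19.0°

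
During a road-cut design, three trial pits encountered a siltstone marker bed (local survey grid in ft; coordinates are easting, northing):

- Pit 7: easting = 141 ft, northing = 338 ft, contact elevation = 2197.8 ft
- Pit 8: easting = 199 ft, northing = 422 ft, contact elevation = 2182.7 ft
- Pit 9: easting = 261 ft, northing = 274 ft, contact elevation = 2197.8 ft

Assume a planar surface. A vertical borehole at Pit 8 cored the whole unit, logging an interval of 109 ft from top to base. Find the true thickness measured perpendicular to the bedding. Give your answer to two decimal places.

107.81 ft

Two edge vectors: Pit 7→Pit 8 = (58, 84, -15.1), Pit 7→Pit 9 = (120, -64, 0).
Normal n = (Pit 7→Pit 8) × (Pit 7→Pit 9) = (-966.4, -1812, -13792).
So ∂z/∂easting = −n_x/n_z = −0.07007 and ∂z/∂northing = −n_y/n_z = −0.13138.
|∇z| = √(a²+b²) = 0.14890, so dip δ = arctan(0.14890) = 8.47°.
True thickness = vertical thickness × cos δ = 109 × cos 8.47° = 107.81 ft.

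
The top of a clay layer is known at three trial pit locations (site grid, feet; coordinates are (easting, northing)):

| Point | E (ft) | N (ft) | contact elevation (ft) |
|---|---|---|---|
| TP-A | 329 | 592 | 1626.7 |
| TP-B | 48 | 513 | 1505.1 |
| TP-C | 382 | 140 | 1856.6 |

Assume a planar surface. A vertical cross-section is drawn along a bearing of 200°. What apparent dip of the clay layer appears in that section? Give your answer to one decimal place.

12.7°

Let the plane be z = a·E + b·N + c.
TP-B−TP-A: −281a − 79b = −121.6;  TP-C−TP-A: 53a − 452b = 229.9.
Solving gives a = 0.55736, b = −0.44327.
Unit vector along 200° is (sin 200°, cos 200°) = (-0.3420, -0.9397).
Slope in that direction = a·(-0.3420) + b·(-0.9397) = 0.22591.
Apparent dip = arctan|0.22591| = 12.7° (true dip is 35.5°, so apparent ≤ true as expected).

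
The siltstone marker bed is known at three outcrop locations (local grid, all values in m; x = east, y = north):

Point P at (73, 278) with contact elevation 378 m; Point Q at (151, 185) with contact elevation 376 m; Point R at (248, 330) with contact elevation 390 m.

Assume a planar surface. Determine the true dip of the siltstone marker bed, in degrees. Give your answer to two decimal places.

4.60°

Two edge vectors: Point P→Point Q = (78, -93, -2), Point P→Point R = (175, 52, 12).
Normal n = (Point P→Point Q) × (Point P→Point R) = (-1012, -1286, 20331).
So ∂z/∂x = −n_x/n_z = 0.04978 and ∂z/∂y = −n_y/n_z = 0.06325.
Gradient magnitude |∇z| = √(a² + b²) = √(0.00248 + 0.00400) = 0.08049.
True dip = arctan(0.08049) = 4.60°, dipping toward SW (azimuth ≈ 218°).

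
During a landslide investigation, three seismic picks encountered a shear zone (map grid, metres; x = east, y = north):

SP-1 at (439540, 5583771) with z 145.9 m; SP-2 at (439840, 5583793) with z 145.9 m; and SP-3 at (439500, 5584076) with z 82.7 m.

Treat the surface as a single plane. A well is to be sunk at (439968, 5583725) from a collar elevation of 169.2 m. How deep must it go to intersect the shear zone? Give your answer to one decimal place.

Two edge vectors: SP-1→SP-2 = (300, 22, 0), SP-1→SP-3 = (-40, 305, -63.2).
Normal n = (SP-1→SP-2) × (SP-1→SP-3) = (-1390.4, 18960, 92380).
So ∂z/∂x = −n_x/n_z = 0.015050877 and ∂z/∂y = −n_y/n_z = −0.205239229.
Intercept c from SP-1: 145.9 − 6615.46 + 1146008.86 = 1139539.29.
At (439968, 5583725): z_contact = 6621.90 − 1145999.42 + 1139539.29 = 161.78 m.
Depth below ground = 169.2 − 161.78 = 7.4 m.

7.4 m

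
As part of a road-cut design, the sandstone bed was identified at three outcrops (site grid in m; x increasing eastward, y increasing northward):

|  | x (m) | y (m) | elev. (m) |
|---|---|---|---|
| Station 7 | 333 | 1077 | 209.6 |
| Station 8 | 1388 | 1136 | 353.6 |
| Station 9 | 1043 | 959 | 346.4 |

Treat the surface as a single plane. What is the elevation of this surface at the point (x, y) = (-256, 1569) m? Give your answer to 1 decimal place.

-3.6 m

Let the plane be z = a·x + b·y + c.
Station 8−Station 7: 1055a + 59b = 144;  Station 9−Station 7: 710a − 118b = 136.8.
Solving gives a = 0.150638, b = −0.252939.
Then c = 209.6 − a·333 − b·1077 = 431.85.
At (-256, 1569): z = −38.6 − 396.9 + 431.85 = -3.6 m.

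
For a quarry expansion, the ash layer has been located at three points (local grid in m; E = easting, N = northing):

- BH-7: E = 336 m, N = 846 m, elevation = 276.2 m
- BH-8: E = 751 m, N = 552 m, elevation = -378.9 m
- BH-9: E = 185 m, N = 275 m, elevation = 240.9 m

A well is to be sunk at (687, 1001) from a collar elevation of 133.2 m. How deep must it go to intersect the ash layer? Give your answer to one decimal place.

Let the plane be z = a·E + b·N + c.
BH-8−BH-7: 415a − 294b = −655.1;  BH-9−BH-7: −151a − 571b = −35.3.
Solving gives a = −1.292597, b = 0.403647.
Then c = 276.2 − a·336 − b·846 = 369.03.
At (687, 1001): z_contact = −888.01 + 404.05 + 369.03 = -114.94 m.
Depth below ground = 133.2 − (-114.94) = 248.1 m.

248.1 m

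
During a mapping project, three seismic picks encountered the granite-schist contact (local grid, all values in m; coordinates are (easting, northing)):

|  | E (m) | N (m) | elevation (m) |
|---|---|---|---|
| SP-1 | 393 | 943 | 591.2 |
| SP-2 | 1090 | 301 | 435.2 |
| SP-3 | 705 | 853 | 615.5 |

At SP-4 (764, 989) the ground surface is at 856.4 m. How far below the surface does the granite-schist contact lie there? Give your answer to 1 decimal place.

163.3 m

Let the plane be z = a·E + b·N + c.
SP-2−SP-1: 697a − 642b = −156;  SP-3−SP-1: 312a − 90b = 24.3.
Solving gives a = 0.215452, b = 0.476900.
Then c = 591.2 − a·393 − b·943 = 56.81.
At (764, 989): z_contact = 164.61 + 471.65 + 56.81 = 693.07 m.
Depth below ground = 856.4 − 693.07 = 163.3 m.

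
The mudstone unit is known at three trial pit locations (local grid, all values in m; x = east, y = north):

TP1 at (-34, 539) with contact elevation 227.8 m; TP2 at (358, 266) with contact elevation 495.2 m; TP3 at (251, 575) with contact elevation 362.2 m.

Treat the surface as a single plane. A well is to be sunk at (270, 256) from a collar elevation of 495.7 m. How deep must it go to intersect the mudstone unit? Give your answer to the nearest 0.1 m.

Let the plane be z = a·x + b·y + c.
TP2−TP1: 392a − 273b = 267.4;  TP3−TP1: 285a + 36b = 134.4.
Solving gives a = 0.50391, b = −0.25593.
Then c = 227.8 − a·-34 − b·539 = 382.88.
At (270, 256): z_contact = 136.05 − 65.52 + 382.88 = 453.42 m.
Depth below ground = 495.7 − 453.42 = 42.3 m.

42.3 m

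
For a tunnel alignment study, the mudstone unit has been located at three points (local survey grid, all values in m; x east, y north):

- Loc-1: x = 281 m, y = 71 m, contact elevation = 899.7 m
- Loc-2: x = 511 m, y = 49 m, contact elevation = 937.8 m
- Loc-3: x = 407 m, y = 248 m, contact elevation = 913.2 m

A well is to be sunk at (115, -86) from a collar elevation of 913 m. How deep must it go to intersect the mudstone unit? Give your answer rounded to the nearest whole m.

Two edge vectors: Loc-1→Loc-2 = (230, -22, 38.1), Loc-1→Loc-3 = (126, 177, 13.5).
Normal n = (Loc-1→Loc-2) × (Loc-1→Loc-3) = (-7040.7, 1695.6, 43482).
So ∂z/∂x = −n_x/n_z = 0.16192 and ∂z/∂y = −n_y/n_z = −0.03900.
Intercept c from Loc-1: 899.7 − 45.50 + 2.77 = 856.97.
At (115, -86): z_contact = 18.6 + 3.4 + 856.97 = 878.9 m.
Depth below ground = 913 − 878.9 = 34 m.

34 m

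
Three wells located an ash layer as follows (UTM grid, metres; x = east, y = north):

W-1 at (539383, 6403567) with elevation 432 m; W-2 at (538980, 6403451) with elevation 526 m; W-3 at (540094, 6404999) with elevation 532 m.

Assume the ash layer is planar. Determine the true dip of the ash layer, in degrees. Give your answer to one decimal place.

20.1°

Let the plane be z = a·x + b·y + c.
W-2−W-1: −403a − 116b = 94;  W-3−W-1: 711a + 1432b = 100.
Solving gives a = −0.29560, b = 0.21660.
Gradient magnitude |∇z| = √(a² + b²) = √(0.08738 + 0.04691) = 0.36646.
True dip = arctan(0.36646) = 20.1°, dipping toward SE (azimuth ≈ 126°).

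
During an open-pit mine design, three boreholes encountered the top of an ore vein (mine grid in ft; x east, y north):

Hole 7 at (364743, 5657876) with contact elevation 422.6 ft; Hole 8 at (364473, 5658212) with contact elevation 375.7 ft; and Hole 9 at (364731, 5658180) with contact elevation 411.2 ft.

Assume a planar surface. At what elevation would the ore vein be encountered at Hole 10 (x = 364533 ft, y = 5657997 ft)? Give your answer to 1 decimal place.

390.6 ft

Let the plane be z = a·x + b·y + c.
Hole 8−Hole 7: −270a + 336b = −46.9;  Hole 9−Hole 7: −12a + 304b = −11.4.
Solving gives a = 0.133599836, b = −0.032226322.
Then c = 422.6 − a·364743 − b·5657876 = 134025.53.
At (364533, 5657997): z = 48701.5 − 182336.4 + 134025.53 = 390.6 ft.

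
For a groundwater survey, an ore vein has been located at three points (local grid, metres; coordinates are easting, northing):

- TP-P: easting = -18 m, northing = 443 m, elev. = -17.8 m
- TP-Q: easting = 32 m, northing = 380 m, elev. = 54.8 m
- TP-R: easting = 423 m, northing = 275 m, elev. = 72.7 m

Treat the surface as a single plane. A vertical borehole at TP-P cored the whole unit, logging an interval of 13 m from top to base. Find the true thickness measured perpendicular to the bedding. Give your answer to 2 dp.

7.36 m

Let the plane be z = a·easting + b·northing + c.
TP-Q−TP-P: 50a − 63b = 72.6;  TP-R−TP-P: 441a − 168b = 90.5.
Solving gives a = −0.33510, b = −1.41834.
|∇z| = √(a²+b²) = 1.45738, so dip δ = arctan(1.45738) = 55.54°.
True thickness = vertical thickness × cos δ = 13 × cos 55.54° = 7.36 m.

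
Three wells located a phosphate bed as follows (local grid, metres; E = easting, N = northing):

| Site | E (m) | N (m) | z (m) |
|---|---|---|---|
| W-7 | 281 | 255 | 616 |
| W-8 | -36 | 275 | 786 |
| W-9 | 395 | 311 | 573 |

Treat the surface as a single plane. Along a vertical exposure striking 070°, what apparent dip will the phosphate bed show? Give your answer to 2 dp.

Let the plane be z = a·E + b·N + c.
W-8−W-7: −317a + 20b = 170;  W-9−W-7: 114a + 56b = −43.
Solving gives a = −0.51817, b = 0.28699.
Unit vector along 070° is (sin 70°, cos 70°) = (0.9397, 0.3420).
Slope in that direction = a·(0.9397) + b·(0.3420) = −0.38876.
Apparent dip = arctan|0.38876| = 21.24° (true dip is 30.6°, so apparent ≤ true as expected).

21.24°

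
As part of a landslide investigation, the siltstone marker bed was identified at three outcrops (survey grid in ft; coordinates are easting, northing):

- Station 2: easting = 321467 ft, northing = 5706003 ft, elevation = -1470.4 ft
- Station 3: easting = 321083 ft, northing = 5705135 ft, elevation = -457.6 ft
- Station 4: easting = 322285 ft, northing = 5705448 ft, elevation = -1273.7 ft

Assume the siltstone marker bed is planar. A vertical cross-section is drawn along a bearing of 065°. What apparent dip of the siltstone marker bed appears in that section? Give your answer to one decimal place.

Let the plane be z = a·easting + b·northing + c.
Station 3−Station 2: −384a − 868b = 1012.8;  Station 4−Station 2: 818a − 555b = 196.7.
Solving gives a = −0.42395, b = −0.97927.
Unit vector along 065° is (sin 65°, cos 65°) = (0.9063, 0.4226).
Slope in that direction = a·(0.9063) + b·(0.4226) = −0.79809.
Apparent dip = arctan|0.79809| = 38.6° (true dip is 46.9°, so apparent ≤ true as expected).

38.6°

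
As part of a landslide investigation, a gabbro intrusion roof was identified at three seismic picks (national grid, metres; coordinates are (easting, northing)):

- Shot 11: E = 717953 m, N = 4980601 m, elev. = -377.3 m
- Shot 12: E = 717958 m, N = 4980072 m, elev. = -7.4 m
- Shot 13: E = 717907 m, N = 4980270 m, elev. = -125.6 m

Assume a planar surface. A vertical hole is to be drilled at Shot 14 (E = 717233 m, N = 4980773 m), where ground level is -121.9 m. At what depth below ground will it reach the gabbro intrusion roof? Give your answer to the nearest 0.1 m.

Two edge vectors: Shot 11→Shot 12 = (5, -529, 369.9), Shot 11→Shot 13 = (-46, -331, 251.7).
Normal n = (Shot 11→Shot 12) × (Shot 11→Shot 13) = (-10712.4, -18273.9, -25989).
So ∂z/∂E = −n_x/n_z = −0.412189773 and ∂z/∂N = −n_y/n_z = −0.703139790.
Intercept c from Shot 11: -377.3 + 295932.88 + 3502058.74 = 3797614.32.
At (717233, 4980773): z_contact = −295636.11 − 3502179.68 + 3797614.32 = -201.46 m.
Depth below ground = -121.9 − (-201.46) = 79.6 m.

79.6 m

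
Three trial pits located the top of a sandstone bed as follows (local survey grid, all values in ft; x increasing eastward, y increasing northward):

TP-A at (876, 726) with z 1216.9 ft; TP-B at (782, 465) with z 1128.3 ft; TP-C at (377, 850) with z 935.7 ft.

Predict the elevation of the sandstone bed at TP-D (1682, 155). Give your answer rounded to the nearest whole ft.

1625 ft

Two edge vectors: TP-A→TP-B = (-94, -261, -88.6), TP-A→TP-C = (-499, 124, -281.2).
Normal n = (TP-A→TP-B) × (TP-A→TP-C) = (84379.6, 17778.6, -141895).
So ∂z/∂x = −n_x/n_z = 0.59466 and ∂z/∂y = −n_y/n_z = 0.12529.
Intercept c from TP-A: 1216.9 − 520.92 − 90.96 = 605.01.
At (1682, 155): z = 1000.2 + 19.4 + 605.01 = 1624.7 ft.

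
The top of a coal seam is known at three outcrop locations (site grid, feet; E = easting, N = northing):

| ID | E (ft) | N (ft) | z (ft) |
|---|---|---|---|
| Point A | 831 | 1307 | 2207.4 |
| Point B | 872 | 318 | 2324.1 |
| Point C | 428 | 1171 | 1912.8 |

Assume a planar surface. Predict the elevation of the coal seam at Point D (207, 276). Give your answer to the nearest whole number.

1822 ft

Let the plane be z = a·E + b·N + c.
Point B−Point A: 41a − 989b = 116.7;  Point C−Point A: −403a − 136b = −294.6.
Solving gives a = 0.76020, b = −0.08648.
Then c = 2207.4 − a·831 − b·1307 = 1688.70.
At (207, 276): z = 157.4 − 23.9 + 1688.70 = 1822.2 ft.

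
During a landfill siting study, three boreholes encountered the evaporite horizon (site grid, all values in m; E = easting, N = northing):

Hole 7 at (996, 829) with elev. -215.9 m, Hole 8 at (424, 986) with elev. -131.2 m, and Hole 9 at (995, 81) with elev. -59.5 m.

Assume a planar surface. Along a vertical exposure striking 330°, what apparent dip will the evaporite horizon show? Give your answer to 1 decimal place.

Let the plane be z = a·E + b·N + c.
Hole 8−Hole 7: −572a + 157b = 84.7;  Hole 9−Hole 7: −1a − 748b = 156.4.
Solving gives a = −0.20539, b = −0.20882.
Unit vector along 330° is (sin 330°, cos 330°) = (-0.5000, 0.8660).
Slope in that direction = a·(-0.5000) + b·(0.8660) = −0.07814.
Apparent dip = arctan|0.07814| = 4.5° (true dip is 16.3°, so apparent ≤ true as expected).

4.5°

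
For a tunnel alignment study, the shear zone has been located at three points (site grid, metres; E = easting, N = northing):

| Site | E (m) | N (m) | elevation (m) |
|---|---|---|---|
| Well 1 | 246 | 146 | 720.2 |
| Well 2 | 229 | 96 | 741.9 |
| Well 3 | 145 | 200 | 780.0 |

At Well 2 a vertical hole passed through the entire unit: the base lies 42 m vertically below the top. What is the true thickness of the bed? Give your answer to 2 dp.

34.01 m

Two edge vectors: Well 1→Well 2 = (-17, -50, 21.7), Well 1→Well 3 = (-101, 54, 59.8).
Normal n = (Well 1→Well 2) × (Well 1→Well 3) = (-4161.8, -1175.1, -5968).
So ∂z/∂E = −n_x/n_z = −0.69735 and ∂z/∂N = −n_y/n_z = −0.19690.
|∇z| = √(a²+b²) = 0.72462, so dip δ = arctan(0.72462) = 35.93°.
True thickness = vertical thickness × cos δ = 42 × cos 35.93° = 34.01 m.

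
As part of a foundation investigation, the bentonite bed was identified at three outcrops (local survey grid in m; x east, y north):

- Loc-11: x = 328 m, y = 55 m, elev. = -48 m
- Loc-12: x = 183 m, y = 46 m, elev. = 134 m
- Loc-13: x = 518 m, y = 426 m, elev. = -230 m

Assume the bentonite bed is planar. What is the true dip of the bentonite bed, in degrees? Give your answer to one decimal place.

51.9°

Let the plane be z = a·x + b·y + c.
Loc-12−Loc-11: −145a − 9b = 182;  Loc-13−Loc-11: 190a + 371b = −182.
Solving gives a = −1.26493, b = 0.15724.
Gradient magnitude |∇z| = √(a² + b²) = √(1.60005 + 0.02473) = 1.27467.
True dip = arctan(1.27467) = 51.9°, dipping toward E (azimuth ≈ 097°).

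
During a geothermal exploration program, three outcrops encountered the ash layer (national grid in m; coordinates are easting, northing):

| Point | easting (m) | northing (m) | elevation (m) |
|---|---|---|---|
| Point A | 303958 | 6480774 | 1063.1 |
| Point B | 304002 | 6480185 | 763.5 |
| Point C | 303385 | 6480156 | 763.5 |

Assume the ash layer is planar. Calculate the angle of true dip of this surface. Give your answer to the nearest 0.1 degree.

Let the plane be z = a·easting + b·northing + c.
Point B−Point A: 44a − 589b = −299.6;  Point C−Point A: −573a − 618b = −299.6.
Solving gives a = −0.02382, b = 0.50688.
Gradient magnitude |∇z| = √(a² + b²) = √(0.00057 + 0.25693) = 0.50744.
True dip = arctan(0.50744) = 26.9°, dipping toward S (azimuth ≈ 177°).

26.9°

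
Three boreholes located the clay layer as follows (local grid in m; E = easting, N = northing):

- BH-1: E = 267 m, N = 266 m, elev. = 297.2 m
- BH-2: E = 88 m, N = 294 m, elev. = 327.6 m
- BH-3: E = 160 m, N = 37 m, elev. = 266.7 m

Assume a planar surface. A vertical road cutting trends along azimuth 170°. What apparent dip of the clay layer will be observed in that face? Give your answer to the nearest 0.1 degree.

Let the plane be z = a·E + b·N + c.
BH-2−BH-1: −179a + 28b = 30.4;  BH-3−BH-1: −107a − 229b = −30.5.
Solving gives a = −0.13885, b = 0.19807.
Unit vector along 170° is (sin 170°, cos 170°) = (0.1736, -0.9848).
Slope in that direction = a·(0.1736) + b·(-0.9848) = −0.21917.
Apparent dip = arctan|0.21917| = 12.4° (true dip is 13.6°, so apparent ≤ true as expected).

12.4°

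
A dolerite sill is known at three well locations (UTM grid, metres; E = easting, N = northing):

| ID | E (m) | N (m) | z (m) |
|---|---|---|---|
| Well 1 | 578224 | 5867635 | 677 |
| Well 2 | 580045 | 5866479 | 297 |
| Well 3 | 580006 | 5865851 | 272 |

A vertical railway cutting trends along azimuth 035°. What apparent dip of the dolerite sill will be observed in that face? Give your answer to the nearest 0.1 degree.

Two edge vectors: Well 1→Well 2 = (1821, -1156, -380), Well 1→Well 3 = (1782, -1784, -405).
Normal n = (Well 1→Well 2) × (Well 1→Well 3) = (-209740, 60345, -1188672).
So ∂z/∂E = −n_x/n_z = −0.17645 and ∂z/∂N = −n_y/n_z = 0.05077.
Unit vector along 035° is (sin 35°, cos 35°) = (0.5736, 0.8192).
Slope in that direction = a·(0.5736) + b·(0.8192) = −0.05962.
Apparent dip = arctan|0.05962| = 3.4° (true dip is 10.4°, so apparent ≤ true as expected).

3.4°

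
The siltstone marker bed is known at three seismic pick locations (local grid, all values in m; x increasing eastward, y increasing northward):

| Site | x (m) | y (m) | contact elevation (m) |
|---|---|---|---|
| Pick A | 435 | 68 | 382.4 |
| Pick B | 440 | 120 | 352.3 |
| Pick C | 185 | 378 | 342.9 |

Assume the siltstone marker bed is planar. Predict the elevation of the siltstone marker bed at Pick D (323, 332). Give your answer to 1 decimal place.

Let the plane be z = a·x + b·y + c.
Pick B−Pick A: 5a + 52b = −30.1;  Pick C−Pick A: −250a + 310b = −39.5.
Solving gives a = −0.50014, b = −0.53076.
Then c = 382.4 − a·435 − b·68 = 636.05.
At (323, 332): z = −161.5 − 176.2 + 636.05 = 298.3 m.

298.3 m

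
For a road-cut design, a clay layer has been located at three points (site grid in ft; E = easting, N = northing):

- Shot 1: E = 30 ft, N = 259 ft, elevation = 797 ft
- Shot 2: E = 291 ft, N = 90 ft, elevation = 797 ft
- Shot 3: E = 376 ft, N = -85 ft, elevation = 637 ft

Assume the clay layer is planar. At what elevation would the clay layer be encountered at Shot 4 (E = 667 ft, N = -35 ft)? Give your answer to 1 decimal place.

955.0 ft

Let the plane be z = a·E + b·N + c.
Shot 2−Shot 1: 261a − 169b = 0;  Shot 3−Shot 1: 346a − 344b = −160.
Solving gives a = 0.86362, b = 1.33376.
Then c = 797 − a·30 − b·259 = 425.65.
At (667, -35): z = 576.0 − 46.7 + 425.65 = 955.0 ft.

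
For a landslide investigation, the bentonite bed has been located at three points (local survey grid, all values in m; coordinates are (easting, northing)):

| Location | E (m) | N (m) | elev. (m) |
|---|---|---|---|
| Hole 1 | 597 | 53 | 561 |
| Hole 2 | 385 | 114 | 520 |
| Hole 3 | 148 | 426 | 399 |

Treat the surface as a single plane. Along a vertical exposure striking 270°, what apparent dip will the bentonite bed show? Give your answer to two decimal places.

5.98°

Let the plane be z = a·E + b·N + c.
Hole 2−Hole 1: −212a + 61b = −41;  Hole 3−Hole 1: −449a + 373b = −162.
Solving gives a = 0.10469, b = −0.30830.
Unit vector along 270° is (sin 270°, cos 270°) = (-1.0000, -0.0000).
Slope in that direction = a·(-1.0000) + b·(-0.0000) = −0.10469.
Apparent dip = arctan|0.10469| = 5.98° (true dip is 18.0°, so apparent ≤ true as expected).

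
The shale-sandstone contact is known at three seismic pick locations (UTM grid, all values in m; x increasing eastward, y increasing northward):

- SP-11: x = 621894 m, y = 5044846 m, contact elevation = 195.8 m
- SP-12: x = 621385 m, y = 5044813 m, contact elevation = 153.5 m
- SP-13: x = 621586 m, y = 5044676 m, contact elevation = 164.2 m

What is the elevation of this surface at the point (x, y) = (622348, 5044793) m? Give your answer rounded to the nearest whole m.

Let the plane be z = a·x + b·y + c.
SP-12−SP-11: −509a − 33b = −42.3;  SP-13−SP-11: −308a − 170b = −31.6.
Solving gives a = 0.08050965, b = 0.04001781.
Then c = 195.8 − a·621894 − b·5044846 = −251756.35.
At (622348, 5044793): z = 50105.0 + 201881.6 − 251756.35 = 230.2 m.

230 m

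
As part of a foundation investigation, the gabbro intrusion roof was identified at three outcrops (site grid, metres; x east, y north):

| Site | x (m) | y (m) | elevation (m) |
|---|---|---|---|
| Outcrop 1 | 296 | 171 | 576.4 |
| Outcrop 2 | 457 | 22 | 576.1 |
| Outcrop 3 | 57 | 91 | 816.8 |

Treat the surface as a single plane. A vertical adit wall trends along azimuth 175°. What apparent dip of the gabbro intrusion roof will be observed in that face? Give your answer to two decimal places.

36.10°

Let the plane be z = a·x + b·y + c.
Outcrop 2−Outcrop 1: 161a − 149b = −0.3;  Outcrop 3−Outcrop 1: −239a − 80b = 240.4.
Solving gives a = −0.73918, b = −0.79670.
Unit vector along 175° is (sin 175°, cos 175°) = (0.0872, -0.9962).
Slope in that direction = a·(0.0872) + b·(-0.9962) = 0.72924.
Apparent dip = arctan|0.72924| = 36.10° (true dip is 47.4°, so apparent ≤ true as expected).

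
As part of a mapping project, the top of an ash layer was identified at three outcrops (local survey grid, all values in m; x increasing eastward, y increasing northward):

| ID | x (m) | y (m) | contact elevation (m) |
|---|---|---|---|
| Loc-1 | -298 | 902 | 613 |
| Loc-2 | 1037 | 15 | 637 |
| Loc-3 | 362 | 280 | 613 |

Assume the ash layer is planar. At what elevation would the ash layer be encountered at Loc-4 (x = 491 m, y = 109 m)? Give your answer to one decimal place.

Two edge vectors: Loc-1→Loc-2 = (1335, -887, 24), Loc-1→Loc-3 = (660, -622, 0).
Normal n = (Loc-1→Loc-2) × (Loc-1→Loc-3) = (14928, 15840, -244950).
So ∂z/∂x = −n_x/n_z = 0.060943 and ∂z/∂y = −n_y/n_z = 0.064666.
Intercept c from Loc-1: 613 + 18.16 − 58.33 = 572.83.
At (491, 109): z = 29.9 + 7.0 + 572.83 = 609.8 m.

609.8 m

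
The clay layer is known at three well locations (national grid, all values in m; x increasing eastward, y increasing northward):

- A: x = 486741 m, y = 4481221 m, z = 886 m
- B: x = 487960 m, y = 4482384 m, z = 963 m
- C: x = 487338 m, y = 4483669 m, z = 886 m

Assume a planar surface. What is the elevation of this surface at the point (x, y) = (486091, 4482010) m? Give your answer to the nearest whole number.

817 m

Let the plane be z = a·x + b·y + c.
B−A: 1219a + 1163b = 77;  C−A: 597a + 2448b = 0.
Solving gives a = 0.08231982, b = −0.02007554.
Then c = 886 − a·486741 − b·4481221 = 50780.52.
At (486091, 4482010): z = 40014.9 − 89978.8 + 50780.52 = 816.7 m.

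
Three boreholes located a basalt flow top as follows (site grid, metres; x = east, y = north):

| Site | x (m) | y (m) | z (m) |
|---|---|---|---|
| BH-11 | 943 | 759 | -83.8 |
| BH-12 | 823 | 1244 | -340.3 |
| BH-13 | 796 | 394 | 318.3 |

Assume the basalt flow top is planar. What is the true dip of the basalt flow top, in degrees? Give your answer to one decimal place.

49.1°

Let the plane be z = a·x + b·y + c.
BH-12−BH-11: −120a + 485b = −256.5;  BH-13−BH-11: −147a − 365b = 402.1.
Solving gives a = −0.88098, b = −0.74684.
Gradient magnitude |∇z| = √(a² + b²) = √(0.77612 + 0.55777) = 1.15494.
True dip = arctan(1.15494) = 49.1°, dipping toward NE (azimuth ≈ 050°).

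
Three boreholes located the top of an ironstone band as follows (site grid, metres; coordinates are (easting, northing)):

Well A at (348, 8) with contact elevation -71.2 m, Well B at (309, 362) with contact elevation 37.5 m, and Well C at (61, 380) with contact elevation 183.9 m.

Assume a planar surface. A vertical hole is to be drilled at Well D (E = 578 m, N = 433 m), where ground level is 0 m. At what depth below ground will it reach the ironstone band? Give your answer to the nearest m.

99 m

Two edge vectors: Well A→Well B = (-39, 354, 108.7), Well A→Well C = (-287, 372, 255.1).
Normal n = (Well A→Well B) × (Well A→Well C) = (49869, -21248, 87090).
So ∂z/∂E = −n_x/n_z = −0.57261 and ∂z/∂N = −n_y/n_z = 0.24398.
Intercept c from Well A: -71.2 + 199.27 − 1.95 = 126.12.
At (578, 433): z_contact = −331.0 + 105.6 + 126.12 = -99.2 m.
Depth below ground = 0 − (-99.2) = 99 m.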